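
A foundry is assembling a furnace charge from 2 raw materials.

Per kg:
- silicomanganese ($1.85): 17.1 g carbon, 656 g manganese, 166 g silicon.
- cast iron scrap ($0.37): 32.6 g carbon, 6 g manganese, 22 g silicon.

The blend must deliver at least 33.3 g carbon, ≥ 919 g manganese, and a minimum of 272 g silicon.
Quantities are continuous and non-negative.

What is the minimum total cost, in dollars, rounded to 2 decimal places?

$3.05

Treat it as an LP. Let x1 = kg of silicomanganese, x2 = kg of cast iron scrap.
min 1.85x1 + 0.37x2 with:
  17.1x1 + 32.6x2 ≥ 33.3   (carbon)
  656x1 + 6x2 ≥ 919   (manganese)
  166x1 + 22x2 ≥ 272   (silicon)
  x1, x2 ≥ 0.
Both inputs are positive at the optimum. There the carbon and silicon constraints are tight.
Optimal quantities: silicomanganese = 1.615 kg, cast iron scrap = 0.1741 kg.
Objective = 1.85·1.615 + 0.37·0.1741 = 3.0522.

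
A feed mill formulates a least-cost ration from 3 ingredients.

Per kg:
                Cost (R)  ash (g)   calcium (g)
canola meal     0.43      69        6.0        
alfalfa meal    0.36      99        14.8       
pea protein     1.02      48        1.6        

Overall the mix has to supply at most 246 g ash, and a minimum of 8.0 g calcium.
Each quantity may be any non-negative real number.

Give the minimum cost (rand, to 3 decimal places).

Treat it as an LP. Let x1 = kg of canola meal, x2 = kg of alfalfa meal, x3 = kg of pea protein.
Minimise 0.43x1 + 0.36x2 + 1.02x3 with:
  69x1 + 99x2 + 48x3 ≤ 246   (ash)
  6x1 + 14.8x2 + 1.6x3 ≥ 8   (calcium)
  x1, x2, x3 ≥ 0.
At the optimum only alfalfa meal is positive (canola meal, pea protein = 0). Binding constraint: calcium.
Solving gives x2 = 0.5405.
Objective = 0.36·0.5405 = 0.19458.

R0.195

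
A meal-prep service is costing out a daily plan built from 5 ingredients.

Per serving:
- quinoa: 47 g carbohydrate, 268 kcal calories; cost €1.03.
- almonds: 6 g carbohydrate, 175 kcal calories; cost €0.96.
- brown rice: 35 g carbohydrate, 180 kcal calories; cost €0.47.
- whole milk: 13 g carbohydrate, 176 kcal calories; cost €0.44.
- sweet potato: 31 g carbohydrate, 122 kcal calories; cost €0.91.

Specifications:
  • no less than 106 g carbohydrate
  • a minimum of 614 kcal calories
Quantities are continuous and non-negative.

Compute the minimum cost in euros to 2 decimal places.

€1.59

Treat it as an LP. Let x1 = servings of quinoa, x2 = servings of almonds, x3 = servings of brown rice, x4 = servings of whole milk, x5 = servings of sweet potato.
Minimize 1.03x1 + 0.96x2 + 0.47x3 + 0.44x4 + 0.91x5 s.t.:
  47x1 + 6x2 + 35x3 + 13x4 + 31x5 ≥ 106   (carbohydrate)
  268x1 + 175x2 + 180x3 + 176x4 + 122x5 ≥ 614   (calories)
  x1, x2, x3, x4, x5 ≥ 0.
The minimum-cost mix takes nothing from quinoa, almonds, sweet potato — only brown rice, whole milk. There the carbohydrate and calories constraints are tight.
So brown rice = 2.794 servings, whole milk = 0.6309 servings.
Total cost: 0.47·2.794 + 0.44·0.6309 = 1.5908.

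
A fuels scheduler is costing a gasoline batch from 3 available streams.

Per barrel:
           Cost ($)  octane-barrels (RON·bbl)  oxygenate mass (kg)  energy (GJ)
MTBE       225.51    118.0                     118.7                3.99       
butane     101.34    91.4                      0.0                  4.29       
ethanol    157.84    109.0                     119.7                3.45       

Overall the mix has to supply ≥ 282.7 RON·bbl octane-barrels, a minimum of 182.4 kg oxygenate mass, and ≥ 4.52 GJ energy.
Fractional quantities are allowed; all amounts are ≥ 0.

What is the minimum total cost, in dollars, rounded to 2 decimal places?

$369.80

Let x1 = barrels of MTBE, x2 = barrels of butane, x3 = barrels of ethanol.
Minimise 225.51x1 + 101.34x2 + 157.84x3 with:
  118x1 + 91.4x2 + 109x3 ≥ 282.7   (octane-barrels)
  118.7x1 + 119.7x3 ≥ 182.4   (oxygenate mass)
  3.99x1 + 4.29x2 + 3.45x3 ≥ 4.52   (energy)
  x1, x2, x3 ≥ 0.
The optimal basis is {butane, ethanol}; MTBE drops out. The octane-barrels and oxygenate mass requirements are met with equality.
Optimal quantities: butane = 1.27576 barrels, ethanol = 1.52381 barrels.
Objective = 101.34·1.27576 + 157.84·1.52381 = 369.8037.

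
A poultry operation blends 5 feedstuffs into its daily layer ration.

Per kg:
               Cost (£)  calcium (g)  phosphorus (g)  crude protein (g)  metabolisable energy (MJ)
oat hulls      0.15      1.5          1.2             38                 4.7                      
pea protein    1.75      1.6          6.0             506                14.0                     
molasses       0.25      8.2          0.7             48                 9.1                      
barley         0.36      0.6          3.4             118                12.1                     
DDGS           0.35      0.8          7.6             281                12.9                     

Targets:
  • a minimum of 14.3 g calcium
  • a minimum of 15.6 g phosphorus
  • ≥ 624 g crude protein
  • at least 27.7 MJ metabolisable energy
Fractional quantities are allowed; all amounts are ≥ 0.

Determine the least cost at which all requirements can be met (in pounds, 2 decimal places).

£1.07

This is a linear program. Let x1 = kg of oat hulls, x2 = kg of pea protein, x3 = kg of molasses, x4 = kg of barley, x5 = kg of DDGS.
Minimize 0.15x1 + 1.75x2 + 0.25x3 + 0.36x4 + 0.35x5 s.t.:
  1.5x1 + 1.6x2 + 8.2x3 + 0.6x4 + 0.8x5 ≥ 14.3   (calcium)
  1.2x1 + 6x2 + 0.7x3 + 3.4x4 + 7.6x5 ≥ 15.6   (phosphorus)
  38x1 + 506x2 + 48x3 + 118x4 + 281x5 ≥ 624   (crude protein)
  4.7x1 + 14x2 + 9.1x3 + 12.1x4 + 12.9x5 ≥ 27.7   (metabolisable energy)
  x1, x2, x3, x4, x5 ≥ 0.
The cheapest feasible vertex uses only molasses, DDGS; oat hulls, pea protein, barley are not used. Binding constraints: calcium and crude protein.
So molasses = 1.553 kg, DDGS = 1.955 kg.
Hence cost = 0.25·1.553 + 0.35·1.955 = £1.0725.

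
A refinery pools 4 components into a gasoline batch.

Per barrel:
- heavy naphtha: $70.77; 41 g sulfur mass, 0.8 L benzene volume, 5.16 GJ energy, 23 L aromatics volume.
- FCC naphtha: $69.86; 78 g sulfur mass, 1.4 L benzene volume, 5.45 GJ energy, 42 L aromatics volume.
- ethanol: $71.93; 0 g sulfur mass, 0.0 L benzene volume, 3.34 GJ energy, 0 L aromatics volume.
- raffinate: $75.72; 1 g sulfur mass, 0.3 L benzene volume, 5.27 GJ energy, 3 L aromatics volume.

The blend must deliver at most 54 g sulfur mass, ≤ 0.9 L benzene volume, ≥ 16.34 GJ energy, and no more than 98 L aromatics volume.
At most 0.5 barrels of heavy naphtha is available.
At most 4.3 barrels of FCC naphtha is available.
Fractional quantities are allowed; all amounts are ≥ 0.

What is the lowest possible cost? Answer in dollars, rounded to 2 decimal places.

$238.57

This is a linear program. Let x1 = barrels of heavy naphtha, x2 = barrels of FCC naphtha, x3 = barrels of ethanol, x4 = barrels of raffinate.
Minimize 70.77x1 + 69.86x2 + 71.93x3 + 75.72x4 with:
  41x1 + 78x2 + 1x4 ≤ 54   (sulfur mass)
  0.8x1 + 1.4x2 + 0.3x4 ≤ 0.9   (benzene volume)
  5.16x1 + 5.45x2 + 3.34x3 + 5.27x4 ≥ 16.34   (energy)
  23x1 + 42x2 + 3x4 ≤ 98   (aromatics volume)
  x1 ≤ 0.5
  x2 ≤ 4.3
  x1, x2, x3, x4 ≥ 0.
The cheapest feasible vertex uses only ethanol, raffinate; heavy naphtha, FCC naphtha are not used. There the benzene volume and energy constraints are tight.
So ethanol = 0.15868 barrels, raffinate = 3 barrels.
Hence cost = 71.93·0.15868 + 75.72·3 = $238.5739.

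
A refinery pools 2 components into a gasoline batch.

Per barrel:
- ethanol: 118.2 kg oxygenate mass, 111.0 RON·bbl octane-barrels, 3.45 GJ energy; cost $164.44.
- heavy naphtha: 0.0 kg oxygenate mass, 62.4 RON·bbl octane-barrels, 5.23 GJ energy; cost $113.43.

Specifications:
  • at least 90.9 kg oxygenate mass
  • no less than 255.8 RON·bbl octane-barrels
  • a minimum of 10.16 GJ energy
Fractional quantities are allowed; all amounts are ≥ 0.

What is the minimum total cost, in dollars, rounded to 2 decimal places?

$393.05

Treat it as an LP. Let x1 = barrels of ethanol, x2 = barrels of heavy naphtha.
min 164.44x1 + 113.43x2 s.t.:
  118.2x1 ≥ 90.9   (oxygenate mass)
  111x1 + 62.4x2 ≥ 255.8   (octane-barrels)
  3.45x1 + 5.23x2 ≥ 10.16   (energy)
  x1, x2 ≥ 0.
Both inputs are positive at the optimum. Binding constraints: octane-barrels and energy.
So ethanol = 1.92704 barrels, heavy naphtha = 0.671458 barrels.
Cost = 164.44·1.92704 + 113.43·0.671458 = 393.0459.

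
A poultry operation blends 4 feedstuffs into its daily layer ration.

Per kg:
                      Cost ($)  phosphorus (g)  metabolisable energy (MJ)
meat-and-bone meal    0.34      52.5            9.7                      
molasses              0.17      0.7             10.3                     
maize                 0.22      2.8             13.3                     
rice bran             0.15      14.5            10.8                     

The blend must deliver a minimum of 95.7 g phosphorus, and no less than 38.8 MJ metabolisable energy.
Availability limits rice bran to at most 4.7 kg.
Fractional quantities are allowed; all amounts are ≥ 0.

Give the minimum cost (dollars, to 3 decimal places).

$0.766

Treat it as an LP. Let x1 = kg of meat-and-bone meal, x2 = kg of molasses, x3 = kg of maize, x4 = kg of rice bran.
min 0.34x1 + 0.17x2 + 0.22x3 + 0.15x4 with:
  52.5x1 + 0.7x2 + 2.8x3 + 14.5x4 ≥ 95.7   (phosphorus)
  9.7x1 + 10.3x2 + 13.3x3 + 10.8x4 ≥ 38.8   (metabolisable energy)
  x4 ≤ 4.7
  x1, x2, x3, x4 ≥ 0.
The optimal basis is {meat-and-bone meal, rice bran}; molasses, maize drop out. Binding constraints: phosphorus and metabolisable energy.
That vertex is x1 = 1.105, x4 = 2.6.
Hence cost = 0.34·1.105 + 0.15·2.6 = $0.76570.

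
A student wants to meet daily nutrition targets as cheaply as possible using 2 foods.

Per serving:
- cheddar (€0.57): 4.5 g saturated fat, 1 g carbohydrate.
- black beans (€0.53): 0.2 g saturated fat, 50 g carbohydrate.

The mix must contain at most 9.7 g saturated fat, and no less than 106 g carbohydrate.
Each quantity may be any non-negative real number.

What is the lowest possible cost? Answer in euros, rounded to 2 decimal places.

Let x1 = servings of cheddar, x2 = servings of black beans.
Minimize 0.57x1 + 0.53x2 s.t.:
  4.5x1 + 0.2x2 ≤ 9.7   (saturated fat)
  1x1 + 50x2 ≥ 106   (carbohydrate)
  x1, x2 ≥ 0.
The minimum-cost mix takes nothing from cheddar — only black beans. The carbohydrate requirement is met with equality.
So black beans = 2.12 servings.
Total cost: 0.53·2.12 = 1.1236.

€1.12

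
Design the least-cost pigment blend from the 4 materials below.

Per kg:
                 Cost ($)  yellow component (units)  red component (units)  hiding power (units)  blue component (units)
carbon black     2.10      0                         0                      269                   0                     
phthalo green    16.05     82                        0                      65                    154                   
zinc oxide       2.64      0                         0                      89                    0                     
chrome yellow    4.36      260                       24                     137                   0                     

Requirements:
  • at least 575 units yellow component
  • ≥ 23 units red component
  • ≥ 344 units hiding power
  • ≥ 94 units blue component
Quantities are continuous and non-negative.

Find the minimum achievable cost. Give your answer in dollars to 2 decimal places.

$18.82

Set it up as a linear program. Let x1 = kg of carbon black, x2 = kg of phthalo green, x3 = kg of zinc oxide, x4 = kg of chrome yellow.
Minimize 2.1x1 + 16.05x2 + 2.64x3 + 4.36x4 with:
  82x2 + 260x4 ≥ 575   (yellow component)
  24x4 ≥ 23   (red component)
  269x1 + 65x2 + 89x3 + 137x4 ≥ 344   (hiding power)
  154x2 ≥ 94   (blue component)
  x1, x2, x3, x4 ≥ 0.
The minimum-cost mix takes nothing from zinc oxide — only carbon black, phthalo green, chrome yellow. The yellow component, hiding power, blue component requirements are met with equality.
That vertex is x1 = 0.103, x2 = 0.6104, x4 = 2.019.
Objective = 2.1·0.103 + 16.05·0.6104 + 4.36·2.019 = 18.8161.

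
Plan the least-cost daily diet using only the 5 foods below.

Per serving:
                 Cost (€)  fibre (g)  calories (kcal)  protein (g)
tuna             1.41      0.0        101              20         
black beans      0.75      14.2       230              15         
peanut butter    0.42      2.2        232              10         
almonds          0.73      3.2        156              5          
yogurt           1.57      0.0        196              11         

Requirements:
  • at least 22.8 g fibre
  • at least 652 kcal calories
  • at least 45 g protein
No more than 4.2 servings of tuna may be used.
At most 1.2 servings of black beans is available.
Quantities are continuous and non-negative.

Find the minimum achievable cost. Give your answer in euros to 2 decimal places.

Let x1 = servings of tuna, x2 = servings of black beans, x3 = servings of peanut butter, x4 = servings of almonds, x5 = servings of yogurt.
min 1.41x1 + 0.75x2 + 0.42x3 + 0.73x4 + 1.57x5 subject to:
  14.2x2 + 2.2x3 + 3.2x4 ≥ 22.8   (fibre)
  101x1 + 230x2 + 232x3 + 156x4 + 196x5 ≥ 652   (calories)
  20x1 + 15x2 + 10x3 + 5x4 + 11x5 ≥ 45   (protein)
  x1 ≤ 4.2
  x2 ≤ 1.2
  x1, x2, x3, x4, x5 ≥ 0.
The optimal basis is {black beans, peanut butter}; tuna, almonds, yogurt drop out. Binding constraints: fibre and protein.
Optimal quantities: black beans = 1.183 servings, peanut butter = 2.725 servings.
Cost = 0.75·1.183 + 0.42·2.725 = 2.0318.

€2.03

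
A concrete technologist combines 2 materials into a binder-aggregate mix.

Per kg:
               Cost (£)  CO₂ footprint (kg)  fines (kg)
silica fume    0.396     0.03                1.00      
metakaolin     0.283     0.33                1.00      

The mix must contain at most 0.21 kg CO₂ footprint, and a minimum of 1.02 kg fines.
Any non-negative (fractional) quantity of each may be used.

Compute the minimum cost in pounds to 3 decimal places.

£0.336

Set it up as a linear program. Let x1 = kg of silica fume, x2 = kg of metakaolin.
Minimise 0.396x1 + 0.283x2 s.t.:
  0.03x1 + 0.33x2 ≤ 0.21   (CO₂ footprint)
  1x1 + 1x2 ≥ 1.02   (fines)
  x1, x2 ≥ 0.
Both inputs are positive at the optimum. There the CO₂ footprint and fines constraints are tight.
That vertex is x1 = 0.422, x2 = 0.598.
Cost = 0.396·0.422 + 0.283·0.598 = 0.33635.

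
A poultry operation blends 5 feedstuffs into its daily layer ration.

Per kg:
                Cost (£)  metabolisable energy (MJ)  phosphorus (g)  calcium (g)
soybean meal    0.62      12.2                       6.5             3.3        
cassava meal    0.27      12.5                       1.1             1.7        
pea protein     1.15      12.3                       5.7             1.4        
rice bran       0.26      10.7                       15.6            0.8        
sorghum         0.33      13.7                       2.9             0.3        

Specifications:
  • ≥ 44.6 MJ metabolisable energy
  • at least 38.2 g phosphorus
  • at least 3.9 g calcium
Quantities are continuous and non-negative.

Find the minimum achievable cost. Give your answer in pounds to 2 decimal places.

Treat it as an LP. Let x1 = kg of soybean meal, x2 = kg of cassava meal, x3 = kg of pea protein, x4 = kg of rice bran, x5 = kg of sorghum.
Minimise 0.62x1 + 0.27x2 + 1.15x3 + 0.26x4 + 0.33x5 with:
  12.2x1 + 12.5x2 + 12.3x3 + 10.7x4 + 13.7x5 ≥ 44.6   (metabolisable energy)
  6.5x1 + 1.1x2 + 5.7x3 + 15.6x4 + 2.9x5 ≥ 38.2   (phosphorus)
  3.3x1 + 1.7x2 + 1.4x3 + 0.8x4 + 0.3x5 ≥ 3.9   (calcium)
  x1, x2, x3, x4, x5 ≥ 0.
At the optimum only cassava meal, rice bran are positive (soybean meal, pea protein, sorghum = 0). Binding constraints: metabolisable energy and phosphorus.
Solving gives x2 = 1.566, x4 = 2.338.
Total cost: 0.27·1.566 + 0.26·2.338 = 1.0307.

£1.03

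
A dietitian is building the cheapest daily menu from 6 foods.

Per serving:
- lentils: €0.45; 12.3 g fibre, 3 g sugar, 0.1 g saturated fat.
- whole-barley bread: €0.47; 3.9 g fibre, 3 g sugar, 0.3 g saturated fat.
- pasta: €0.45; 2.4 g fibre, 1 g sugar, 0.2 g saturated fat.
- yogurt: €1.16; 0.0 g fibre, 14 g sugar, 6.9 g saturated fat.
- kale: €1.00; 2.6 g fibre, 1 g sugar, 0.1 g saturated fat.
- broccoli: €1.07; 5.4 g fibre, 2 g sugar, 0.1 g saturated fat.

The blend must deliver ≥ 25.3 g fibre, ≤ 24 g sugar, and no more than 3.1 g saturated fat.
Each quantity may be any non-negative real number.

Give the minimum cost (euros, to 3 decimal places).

€0.926

Let x1 = servings of lentils, x2 = servings of whole-barley bread, x3 = servings of pasta, x4 = servings of yogurt, x5 = servings of kale, x6 = servings of broccoli.
Minimize 0.45x1 + 0.47x2 + 0.45x3 + 1.16x4 + 1x5 + 1.07x6 subject to:
  12.3x1 + 3.9x2 + 2.4x3 + 2.6x5 + 5.4x6 ≥ 25.3   (fibre)
  3x1 + 3x2 + 1x3 + 14x4 + 1x5 + 2x6 ≤ 24   (sugar)
  0.1x1 + 0.3x2 + 0.2x3 + 6.9x4 + 0.1x5 + 0.1x6 ≤ 3.1   (saturated fat)
  x1, x2, x3, x4, x5, x6 ≥ 0.
At the optimum only lentils is positive (whole-barley bread, pasta, yogurt, kale, broccoli = 0). Binding constraint: fibre.
Solving gives x1 = 2.057.
Total cost: 0.45·2.057 = 0.92565.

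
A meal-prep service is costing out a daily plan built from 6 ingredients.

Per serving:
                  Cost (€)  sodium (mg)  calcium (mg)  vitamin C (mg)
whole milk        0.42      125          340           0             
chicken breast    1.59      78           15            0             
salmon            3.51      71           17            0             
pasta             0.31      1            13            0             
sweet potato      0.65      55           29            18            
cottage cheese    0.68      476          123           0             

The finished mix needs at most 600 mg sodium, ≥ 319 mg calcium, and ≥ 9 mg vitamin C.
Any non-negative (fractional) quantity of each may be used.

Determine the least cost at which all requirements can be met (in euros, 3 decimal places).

€0.701

Let x1 = servings of whole milk, x2 = servings of chicken breast, x3 = servings of salmon, x4 = servings of pasta, x5 = servings of sweet potato, x6 = servings of cottage cheese.
min 0.42x1 + 1.59x2 + 3.51x3 + 0.31x4 + 0.65x5 + 0.68x6 subject to:
  125x1 + 78x2 + 71x3 + 1x4 + 55x5 + 476x6 ≤ 600   (sodium)
  340x1 + 15x2 + 17x3 + 13x4 + 29x5 + 123x6 ≥ 319   (calcium)
  18x5 ≥ 9   (vitamin C)
  x1, x2, x3, x4, x5, x6 ≥ 0.
The minimum-cost mix takes nothing from chicken breast, salmon, pasta, cottage cheese — only whole milk, sweet potato. There the calcium and vitamin C constraints are tight.
Solving gives x1 = 0.8956, x5 = 0.5.
Hence cost = 0.42·0.8956 + 0.65·0.5 = €0.70115.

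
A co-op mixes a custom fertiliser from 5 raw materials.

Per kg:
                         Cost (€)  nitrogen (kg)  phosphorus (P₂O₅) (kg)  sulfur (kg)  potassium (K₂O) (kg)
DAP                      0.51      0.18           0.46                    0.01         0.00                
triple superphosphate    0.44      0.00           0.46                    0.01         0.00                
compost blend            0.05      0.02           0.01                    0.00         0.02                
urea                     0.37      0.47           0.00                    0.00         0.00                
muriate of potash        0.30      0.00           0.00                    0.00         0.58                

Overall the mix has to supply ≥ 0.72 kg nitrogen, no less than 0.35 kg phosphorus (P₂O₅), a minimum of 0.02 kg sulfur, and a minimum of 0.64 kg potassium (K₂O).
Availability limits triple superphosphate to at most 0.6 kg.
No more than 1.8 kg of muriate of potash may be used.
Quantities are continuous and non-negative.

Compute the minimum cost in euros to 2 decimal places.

€1.63

Let x1 = kg of DAP, x2 = kg of triple superphosphate, x3 = kg of compost blend, x4 = kg of urea, x5 = kg of muriate of potash.
min 0.51x1 + 0.44x2 + 0.05x3 + 0.37x4 + 0.3x5 with:
  0.18x1 + 0.02x3 + 0.47x4 ≥ 0.72   (nitrogen)
  0.46x1 + 0.46x2 + 0.01x3 ≥ 0.35   (phosphorus (P₂O₅))
  0.01x1 + 0.01x2 ≥ 0.02   (sulfur)
  0.02x3 + 0.58x5 ≥ 0.64   (potassium (K₂O))
  x2 ≤ 0.6
  x5 ≤ 1.8
  x1, x2, x3, x4, x5 ≥ 0.
The minimum-cost mix takes nothing from triple superphosphate, compost blend — only DAP, urea, muriate of potash. The nitrogen, sulfur, potassium (K₂O) requirements are met with equality.
Solving gives x1 = 2, x4 = 0.766, x5 = 1.103.
Hence cost = 0.51·2 + 0.37·0.766 + 0.3·1.103 = €1.6343.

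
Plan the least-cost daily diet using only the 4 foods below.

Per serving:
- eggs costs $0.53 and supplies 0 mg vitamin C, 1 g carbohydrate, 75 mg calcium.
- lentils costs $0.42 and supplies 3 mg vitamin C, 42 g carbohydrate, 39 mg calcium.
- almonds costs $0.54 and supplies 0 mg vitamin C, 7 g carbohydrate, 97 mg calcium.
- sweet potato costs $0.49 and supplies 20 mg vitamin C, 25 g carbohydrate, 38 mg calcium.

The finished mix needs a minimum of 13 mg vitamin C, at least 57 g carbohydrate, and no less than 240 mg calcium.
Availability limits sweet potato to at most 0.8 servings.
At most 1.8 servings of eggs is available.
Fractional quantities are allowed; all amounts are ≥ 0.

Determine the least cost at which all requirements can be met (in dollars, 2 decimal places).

This is a linear program. Let x1 = servings of eggs, x2 = servings of lentils, x3 = servings of almonds, x4 = servings of sweet potato.
min 0.53x1 + 0.42x2 + 0.54x3 + 0.49x4 s.t.:
  3x2 + 20x4 ≥ 13   (vitamin C)
  1x1 + 42x2 + 7x3 + 25x4 ≥ 57   (carbohydrate)
  75x1 + 39x2 + 97x3 + 38x4 ≥ 240   (calcium)
  x4 ≤ 0.8
  x1 ≤ 1.8
  x1, x2, x3, x4 ≥ 0.
The optimal basis is {lentils, almonds, sweet potato}; eggs drops out. The vitamin C, carbohydrate, calcium requirements are met with equality.
Solving gives x2 = 0.7033, x3 = 1.978, x4 = 0.5445.
Total cost: 0.42·0.7033 + 0.54·1.978 + 0.49·0.5445 = 1.6303.

$1.63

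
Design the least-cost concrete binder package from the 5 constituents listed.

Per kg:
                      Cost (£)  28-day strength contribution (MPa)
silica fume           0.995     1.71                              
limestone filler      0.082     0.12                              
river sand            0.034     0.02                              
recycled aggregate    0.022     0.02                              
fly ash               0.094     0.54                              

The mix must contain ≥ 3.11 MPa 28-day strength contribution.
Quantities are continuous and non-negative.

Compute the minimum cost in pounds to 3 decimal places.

Let x1 = kg of silica fume, x2 = kg of limestone filler, x3 = kg of river sand, x4 = kg of recycled aggregate, x5 = kg of fly ash.
Minimise 0.995x1 + 0.082x2 + 0.034x3 + 0.022x4 + 0.094x5 subject to:
  1.71x1 + 0.12x2 + 0.02x3 + 0.02x4 + 0.54x5 ≥ 3.11   (28-day strength contribution)
  x1, x2, x3, x4, x5 ≥ 0.
The minimum-cost mix takes nothing from silica fume, limestone filler, river sand, recycled aggregate — only fly ash. Binding constraint: 28-day strength contribution.
Solving gives x5 = 5.759.
Cost = 0.094·5.759 = 0.54135.

£0.541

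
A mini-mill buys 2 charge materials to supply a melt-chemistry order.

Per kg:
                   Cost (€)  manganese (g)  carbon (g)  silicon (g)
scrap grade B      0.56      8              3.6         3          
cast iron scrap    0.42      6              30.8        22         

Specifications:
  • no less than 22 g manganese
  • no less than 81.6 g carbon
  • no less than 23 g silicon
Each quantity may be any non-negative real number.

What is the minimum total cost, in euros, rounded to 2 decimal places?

This is a linear program. Let x1 = kg of scrap grade B, x2 = kg of cast iron scrap.
min 0.56x1 + 0.42x2 subject to:
  8x1 + 6x2 ≥ 22   (manganese)
  3.6x1 + 30.8x2 ≥ 81.6   (carbon)
  3x1 + 22x2 ≥ 23   (silicon)
  x1, x2 ≥ 0.
Both inputs are positive at the optimum. Binding constraints: manganese and carbon.
Optimal quantities: scrap grade B = 0.8363 kg, cast iron scrap = 2.552 kg.
Hence cost = 0.56·0.8363 + 0.42·2.552 = €1.5402.

€1.54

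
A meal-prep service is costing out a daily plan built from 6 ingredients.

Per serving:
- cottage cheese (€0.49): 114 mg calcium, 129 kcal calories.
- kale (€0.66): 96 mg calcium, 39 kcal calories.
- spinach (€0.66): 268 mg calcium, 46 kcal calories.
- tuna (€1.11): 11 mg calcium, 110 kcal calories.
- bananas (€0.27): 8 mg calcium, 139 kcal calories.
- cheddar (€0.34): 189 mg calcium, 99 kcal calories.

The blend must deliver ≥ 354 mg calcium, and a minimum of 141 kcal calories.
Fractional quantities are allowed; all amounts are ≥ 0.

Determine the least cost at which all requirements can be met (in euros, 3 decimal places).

€0.637

Let x1 = servings of cottage cheese, x2 = servings of kale, x3 = servings of spinach, x4 = servings of tuna, x5 = servings of bananas, x6 = servings of cheddar.
min 0.49x1 + 0.66x2 + 0.66x3 + 1.11x4 + 0.27x5 + 0.34x6 subject to:
  114x1 + 96x2 + 268x3 + 11x4 + 8x5 + 189x6 ≥ 354   (calcium)
  129x1 + 39x2 + 46x3 + 110x4 + 139x5 + 99x6 ≥ 141   (calories)
  x1, x2, x3, x4, x5, x6 ≥ 0.
The optimal basis is {cheddar}; cottage cheese, kale, spinach, tuna, bananas drop out. There the calcium constraint is tight.
Optimal quantities: cheddar = 1.873 servings.
Objective = 0.34·1.873 = 0.63682.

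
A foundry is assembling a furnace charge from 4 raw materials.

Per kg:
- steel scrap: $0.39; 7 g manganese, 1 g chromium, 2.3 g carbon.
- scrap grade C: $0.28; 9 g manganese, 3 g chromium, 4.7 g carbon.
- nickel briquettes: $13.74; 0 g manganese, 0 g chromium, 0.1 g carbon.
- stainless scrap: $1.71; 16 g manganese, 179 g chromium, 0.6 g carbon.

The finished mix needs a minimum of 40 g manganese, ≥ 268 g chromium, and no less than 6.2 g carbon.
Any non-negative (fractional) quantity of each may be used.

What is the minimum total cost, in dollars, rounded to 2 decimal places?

Set it up as a linear program. Let x1 = kg of steel scrap, x2 = kg of scrap grade C, x3 = kg of nickel briquettes, x4 = kg of stainless scrap.
Minimize 0.39x1 + 0.28x2 + 13.74x3 + 1.71x4 subject to:
  7x1 + 9x2 + 16x4 ≥ 40   (manganese)
  1x1 + 3x2 + 179x4 ≥ 268   (chromium)
  2.3x1 + 4.7x2 + 0.1x3 + 0.6x4 ≥ 6.2   (carbon)
  x1, x2, x3, x4 ≥ 0.
At the optimum only scrap grade C, stainless scrap are positive (steel scrap, nickel briquettes = 0). Binding constraints: manganese and chromium.
That vertex is x2 = 1.837, x4 = 1.466.
Objective = 0.28·1.837 + 1.71·1.466 = 3.0212.

$3.02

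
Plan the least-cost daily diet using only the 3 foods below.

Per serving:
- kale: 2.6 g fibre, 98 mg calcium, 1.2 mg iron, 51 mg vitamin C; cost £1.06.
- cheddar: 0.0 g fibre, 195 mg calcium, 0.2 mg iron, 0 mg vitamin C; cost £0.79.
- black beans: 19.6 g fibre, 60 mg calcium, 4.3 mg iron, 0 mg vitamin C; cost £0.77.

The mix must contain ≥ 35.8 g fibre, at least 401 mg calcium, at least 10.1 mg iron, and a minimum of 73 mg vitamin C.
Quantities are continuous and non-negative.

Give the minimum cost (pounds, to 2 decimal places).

£3.58

This is a linear program. Let x1 = servings of kale, x2 = servings of cheddar, x3 = servings of black beans.
min 1.06x1 + 0.79x2 + 0.77x3 with:
  2.6x1 + 19.6x3 ≥ 35.8   (fibre)
  98x1 + 195x2 + 60x3 ≥ 401   (calcium)
  1.2x1 + 0.2x2 + 4.3x3 ≥ 10.1   (iron)
  51x1 ≥ 73   (vitamin C)
  x1, x2, x3 ≥ 0.
All 3 inputs are positive at the optimum. Binding constraints: calcium, iron, vitamin C.
Optimal quantities: kale = 1.431 servings, cheddar = 0.7479 servings, black beans = 1.915 servings.
Total cost: 1.06·1.431 + 0.79·0.7479 + 0.77·1.915 = 3.5823.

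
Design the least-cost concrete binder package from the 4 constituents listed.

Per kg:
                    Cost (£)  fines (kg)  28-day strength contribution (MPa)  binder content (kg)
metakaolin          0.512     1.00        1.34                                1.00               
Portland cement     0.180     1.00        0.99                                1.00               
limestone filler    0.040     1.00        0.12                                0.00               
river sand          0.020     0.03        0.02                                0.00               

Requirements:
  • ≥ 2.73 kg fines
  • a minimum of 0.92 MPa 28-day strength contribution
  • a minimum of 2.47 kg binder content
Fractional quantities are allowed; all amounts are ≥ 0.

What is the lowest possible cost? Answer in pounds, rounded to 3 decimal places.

This is a linear program. Let x1 = kg of metakaolin, x2 = kg of Portland cement, x3 = kg of limestone filler, x4 = kg of river sand.
Minimize 0.512x1 + 0.18x2 + 0.04x3 + 0.02x4 subject to:
  1x1 + 1x2 + 1x3 + 0.03x4 ≥ 2.73   (fines)
  1.34x1 + 0.99x2 + 0.12x3 + 0.02x4 ≥ 0.92   (28-day strength contribution)
  1x1 + 1x2 ≥ 2.47   (binder content)
  x1, x2, x3, x4 ≥ 0.
The cheapest feasible vertex uses only Portland cement, limestone filler; metakaolin, river sand are not used. Binding constraints: fines and binder content.
So Portland cement = 2.47 kg, limestone filler = 0.26 kg.
Objective = 0.18·2.47 + 0.04·0.26 = 0.45500.

£0.455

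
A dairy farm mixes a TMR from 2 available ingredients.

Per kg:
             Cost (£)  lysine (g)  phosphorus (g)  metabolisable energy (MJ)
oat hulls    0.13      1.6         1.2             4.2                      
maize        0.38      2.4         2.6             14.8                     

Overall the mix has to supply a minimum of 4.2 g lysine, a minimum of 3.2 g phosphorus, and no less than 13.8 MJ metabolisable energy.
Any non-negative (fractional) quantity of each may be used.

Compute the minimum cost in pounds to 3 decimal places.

Treat it as an LP. Let x1 = kg of oat hulls, x2 = kg of maize.
Minimize 0.13x1 + 0.38x2 subject to:
  1.6x1 + 2.4x2 ≥ 4.2   (lysine)
  1.2x1 + 2.6x2 ≥ 3.2   (phosphorus)
  4.2x1 + 14.8x2 ≥ 13.8   (metabolisable energy)
  x1, x2 ≥ 0.
Both inputs are positive at the optimum. There the lysine and metabolisable energy constraints are tight.
Optimal quantities: oat hulls = 2.135 kg, maize = 0.3265 kg.
Total cost: 0.13·2.135 + 0.38·0.3265 = 0.40162.

£0.402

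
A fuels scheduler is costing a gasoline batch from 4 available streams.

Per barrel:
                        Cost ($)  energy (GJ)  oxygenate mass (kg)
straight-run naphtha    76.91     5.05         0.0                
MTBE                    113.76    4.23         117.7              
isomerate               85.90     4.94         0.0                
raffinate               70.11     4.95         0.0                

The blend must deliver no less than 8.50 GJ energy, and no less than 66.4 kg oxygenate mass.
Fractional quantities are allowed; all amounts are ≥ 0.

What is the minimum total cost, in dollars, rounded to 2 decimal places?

Treat it as an LP. Let x1 = barrels of straight-run naphtha, x2 = barrels of MTBE, x3 = barrels of isomerate, x4 = barrels of raffinate.
Minimise 76.91x1 + 113.76x2 + 85.9x3 + 70.11x4 with:
  5.05x1 + 4.23x2 + 4.94x3 + 4.95x4 ≥ 8.5   (energy)
  117.7x2 ≥ 66.4   (oxygenate mass)
  x1, x2, x3, x4 ≥ 0.
The cheapest feasible vertex uses only MTBE, raffinate; straight-run naphtha, isomerate are not used. The energy and oxygenate mass requirements are met with equality.
So MTBE = 0.56415 barrels, raffinate = 1.2351 barrels.
Total cost: 113.76·0.56415 + 70.11·1.2351 = 150.7706.

$150.77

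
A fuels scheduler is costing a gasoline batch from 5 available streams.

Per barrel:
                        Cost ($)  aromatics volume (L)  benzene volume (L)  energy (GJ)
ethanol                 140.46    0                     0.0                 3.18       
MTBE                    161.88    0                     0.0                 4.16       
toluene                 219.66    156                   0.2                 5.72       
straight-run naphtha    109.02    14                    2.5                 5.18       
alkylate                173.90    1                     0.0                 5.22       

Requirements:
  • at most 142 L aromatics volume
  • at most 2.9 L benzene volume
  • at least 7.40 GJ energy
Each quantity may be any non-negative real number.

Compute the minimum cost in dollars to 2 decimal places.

Treat it as an LP. Let x1 = barrels of ethanol, x2 = barrels of MTBE, x3 = barrels of toluene, x4 = barrels of straight-run naphtha, x5 = barrels of alkylate.
Minimize 140.46x1 + 161.88x2 + 219.66x3 + 109.02x4 + 173.9x5 s.t.:
  156x3 + 14x4 + 1x5 ≤ 142   (aromatics volume)
  0.2x3 + 2.5x4 ≤ 2.9   (benzene volume)
  3.18x1 + 4.16x2 + 5.72x3 + 5.18x4 + 5.22x5 ≥ 7.4   (energy)
  x1, x2, x3, x4, x5 ≥ 0.
The minimum-cost mix takes nothing from ethanol, MTBE, toluene — only straight-run naphtha, alkylate. Binding constraints: benzene volume and energy.
That vertex is x4 = 1.16, x5 = 0.2665.
Cost = 109.02·1.16 + 173.9·0.2665 = 172.8076.

$172.81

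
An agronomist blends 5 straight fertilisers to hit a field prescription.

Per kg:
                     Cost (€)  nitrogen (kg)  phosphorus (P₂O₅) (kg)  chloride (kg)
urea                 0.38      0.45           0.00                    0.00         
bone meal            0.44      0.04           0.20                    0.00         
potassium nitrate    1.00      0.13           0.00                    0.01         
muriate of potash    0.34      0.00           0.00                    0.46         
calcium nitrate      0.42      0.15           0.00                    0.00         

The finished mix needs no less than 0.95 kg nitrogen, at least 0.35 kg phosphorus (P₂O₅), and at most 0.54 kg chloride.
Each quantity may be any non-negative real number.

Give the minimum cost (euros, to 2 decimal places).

€1.51

Let x1 = kg of urea, x2 = kg of bone meal, x3 = kg of potassium nitrate, x4 = kg of muriate of potash, x5 = kg of calcium nitrate.
Minimise 0.38x1 + 0.44x2 + 1x3 + 0.34x4 + 0.42x5 s.t.:
  0.45x1 + 0.04x2 + 0.13x3 + 0.15x5 ≥ 0.95   (nitrogen)
  0.2x2 ≥ 0.35   (phosphorus (P₂O₅))
  0.01x3 + 0.46x4 ≤ 0.54   (chloride)
  x1, x2, x3, x4, x5 ≥ 0.
The cheapest feasible vertex uses only urea, bone meal; potassium nitrate, muriate of potash, calcium nitrate are not used. There the nitrogen and phosphorus (P₂O₅) constraints are tight.
Optimal quantities: urea = 1.956 kg, bone meal = 1.75 kg.
Cost = 0.38·1.956 + 0.44·1.75 = 1.5133.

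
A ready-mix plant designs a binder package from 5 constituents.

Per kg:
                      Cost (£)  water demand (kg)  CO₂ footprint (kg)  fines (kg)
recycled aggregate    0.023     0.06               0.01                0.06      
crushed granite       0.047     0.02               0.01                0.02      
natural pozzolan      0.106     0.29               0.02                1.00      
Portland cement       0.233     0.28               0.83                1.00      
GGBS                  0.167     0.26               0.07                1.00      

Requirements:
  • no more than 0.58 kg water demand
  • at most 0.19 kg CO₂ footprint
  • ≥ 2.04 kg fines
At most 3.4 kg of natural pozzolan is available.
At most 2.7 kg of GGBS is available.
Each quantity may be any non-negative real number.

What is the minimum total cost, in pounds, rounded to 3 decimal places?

£0.240

Set it up as a linear program. Let x1 = kg of recycled aggregate, x2 = kg of crushed granite, x3 = kg of natural pozzolan, x4 = kg of Portland cement, x5 = kg of GGBS.
Minimise 0.023x1 + 0.047x2 + 0.106x3 + 0.233x4 + 0.167x5 s.t.:
  0.06x1 + 0.02x2 + 0.29x3 + 0.28x4 + 0.26x5 ≤ 0.58   (water demand)
  0.01x1 + 0.01x2 + 0.02x3 + 0.83x4 + 0.07x5 ≤ 0.19   (CO₂ footprint)
  0.06x1 + 0.02x2 + 1x3 + 1x4 + 1x5 ≥ 2.04   (fines)
  x3 ≤ 3.4
  x5 ≤ 2.7
  x1, x2, x3, x4, x5 ≥ 0.
The cheapest feasible vertex uses only natural pozzolan, GGBS; recycled aggregate, crushed granite, Portland cement are not used. Binding constraints: water demand and fines.
Solving gives x3 = 1.653, x5 = 0.3867.
Objective = 0.106·1.653 + 0.167·0.3867 = 0.23980.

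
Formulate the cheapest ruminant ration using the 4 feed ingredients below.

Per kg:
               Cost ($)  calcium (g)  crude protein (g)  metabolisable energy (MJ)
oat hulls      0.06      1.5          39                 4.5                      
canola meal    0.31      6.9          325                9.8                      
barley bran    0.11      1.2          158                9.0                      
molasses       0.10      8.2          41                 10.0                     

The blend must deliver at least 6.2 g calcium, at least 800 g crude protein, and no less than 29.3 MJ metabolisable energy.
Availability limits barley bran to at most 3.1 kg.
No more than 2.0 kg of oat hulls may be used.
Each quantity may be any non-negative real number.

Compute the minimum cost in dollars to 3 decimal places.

This is a linear program. Let x1 = kg of oat hulls, x2 = kg of canola meal, x3 = kg of barley bran, x4 = kg of molasses.
Minimize 0.06x1 + 0.31x2 + 0.11x3 + 0.1x4 with:
  1.5x1 + 6.9x2 + 1.2x3 + 8.2x4 ≥ 6.2   (calcium)
  39x1 + 325x2 + 158x3 + 41x4 ≥ 800   (crude protein)
  4.5x1 + 9.8x2 + 9x3 + 10x4 ≥ 29.3   (metabolisable energy)
  x3 ≤ 3.1
  x1 ≤ 2
  x1, x2, x3, x4 ≥ 0.
The cheapest feasible vertex uses only canola meal, barley bran; oat hulls, molasses are not used. The crude protein and the barley bran cap requirements are met with equality.
That vertex is x2 = 0.9545, x3 = 3.1.
Cost = 0.31·0.9545 + 0.11·3.1 = 0.63690.

$0.637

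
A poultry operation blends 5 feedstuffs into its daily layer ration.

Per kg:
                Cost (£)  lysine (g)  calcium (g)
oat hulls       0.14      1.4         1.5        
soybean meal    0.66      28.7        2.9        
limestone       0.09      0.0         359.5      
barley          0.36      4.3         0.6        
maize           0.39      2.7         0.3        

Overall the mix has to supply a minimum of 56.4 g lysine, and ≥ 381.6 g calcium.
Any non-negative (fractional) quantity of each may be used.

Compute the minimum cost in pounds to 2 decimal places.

£1.39

Let x1 = kg of oat hulls, x2 = kg of soybean meal, x3 = kg of limestone, x4 = kg of barley, x5 = kg of maize.
Minimize 0.14x1 + 0.66x2 + 0.09x3 + 0.36x4 + 0.39x5 s.t.:
  1.4x1 + 28.7x2 + 4.3x4 + 2.7x5 ≥ 56.4   (lysine)
  1.5x1 + 2.9x2 + 359.5x3 + 0.6x4 + 0.3x5 ≥ 381.6   (calcium)
  x1, x2, x3, x4, x5 ≥ 0.
At the optimum only soybean meal, limestone are positive (oat hulls, barley, maize = 0). There the lysine and calcium constraints are tight.
So soybean meal = 1.965 kg, limestone = 1.046 kg.
Hence cost = 0.66·1.965 + 0.09·1.046 = £1.3910.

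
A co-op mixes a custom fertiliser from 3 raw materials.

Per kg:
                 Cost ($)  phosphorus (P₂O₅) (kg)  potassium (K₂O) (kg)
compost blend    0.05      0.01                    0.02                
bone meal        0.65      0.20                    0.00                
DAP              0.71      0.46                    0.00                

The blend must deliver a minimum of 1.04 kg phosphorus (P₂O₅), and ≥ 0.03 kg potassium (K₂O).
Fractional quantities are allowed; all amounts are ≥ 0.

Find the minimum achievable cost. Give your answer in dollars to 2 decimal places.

$1.66

Let x1 = kg of compost blend, x2 = kg of bone meal, x3 = kg of DAP.
Minimise 0.05x1 + 0.65x2 + 0.71x3 subject to:
  0.01x1 + 0.2x2 + 0.46x3 ≥ 1.04   (phosphorus (P₂O₅))
  0.02x1 ≥ 0.03   (potassium (K₂O))
  x1, x2, x3 ≥ 0.
The minimum-cost mix takes nothing from bone meal — only compost blend, DAP. The phosphorus (P₂O₅) and potassium (K₂O) requirements are met with equality.
So compost blend = 1.5 kg, DAP = 2.228 kg.
Hence cost = 0.05·1.5 + 0.71·2.228 = $1.6569.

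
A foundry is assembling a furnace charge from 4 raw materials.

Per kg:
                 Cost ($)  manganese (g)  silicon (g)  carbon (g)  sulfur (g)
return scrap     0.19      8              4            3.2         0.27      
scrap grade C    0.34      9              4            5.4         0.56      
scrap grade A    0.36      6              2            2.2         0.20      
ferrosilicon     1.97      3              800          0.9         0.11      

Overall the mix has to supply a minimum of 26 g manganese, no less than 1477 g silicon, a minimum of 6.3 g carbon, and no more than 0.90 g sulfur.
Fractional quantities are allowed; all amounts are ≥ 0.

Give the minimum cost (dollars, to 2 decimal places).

Let x1 = kg of return scrap, x2 = kg of scrap grade C, x3 = kg of scrap grade A, x4 = kg of ferrosilicon.
Minimize 0.19x1 + 0.34x2 + 0.36x3 + 1.97x4 s.t.:
  8x1 + 9x2 + 6x3 + 3x4 ≥ 26   (manganese)
  4x1 + 4x2 + 2x3 + 800x4 ≥ 1477   (silicon)
  3.2x1 + 5.4x2 + 2.2x3 + 0.9x4 ≥ 6.3   (carbon)
  0.27x1 + 0.56x2 + 0.2x3 + 0.11x4 ≤ 0.9   (sulfur)
  x1, x2, x3, x4 ≥ 0.
The minimum-cost mix takes nothing from scrap grade C, scrap grade A — only return scrap, ferrosilicon. Binding constraints: manganese and silicon.
That vertex is x1 = 2.562, x4 = 1.833.
Total cost: 0.19·2.562 + 1.97·1.833 = 4.0978.

$4.10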